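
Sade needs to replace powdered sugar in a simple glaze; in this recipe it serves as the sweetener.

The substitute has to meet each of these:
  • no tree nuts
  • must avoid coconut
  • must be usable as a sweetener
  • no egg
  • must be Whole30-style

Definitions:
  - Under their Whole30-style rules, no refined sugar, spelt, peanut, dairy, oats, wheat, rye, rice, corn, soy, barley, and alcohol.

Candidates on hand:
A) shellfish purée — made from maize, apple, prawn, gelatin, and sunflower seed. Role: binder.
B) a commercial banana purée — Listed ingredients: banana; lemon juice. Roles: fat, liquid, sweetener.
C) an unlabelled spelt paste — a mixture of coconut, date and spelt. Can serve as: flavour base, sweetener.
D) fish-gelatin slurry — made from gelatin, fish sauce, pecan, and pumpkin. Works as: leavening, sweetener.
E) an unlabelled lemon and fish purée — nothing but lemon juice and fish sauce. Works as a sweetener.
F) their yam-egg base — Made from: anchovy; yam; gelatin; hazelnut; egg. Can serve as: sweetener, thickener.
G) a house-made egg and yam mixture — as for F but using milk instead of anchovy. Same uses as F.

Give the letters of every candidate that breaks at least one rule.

A, C, D, F, G

A: not usable as a sweetener; has maize, so not Whole30-style — reject
B: works as a sweetener, no coconut, Whole30-style — valid
C: has spelt, so not Whole30-style; has coconut, so not coconut-free — no
D: has pecan, so not tree-nut-free — out
E: Whole30-style, no coconut — keep
F: has hazelnut, so not tree-nut-free; has egg, so not egg-free — out
G: has milk, so not Whole30-style; has hazelnut, so not tree-nut-free (and 1 more) — reject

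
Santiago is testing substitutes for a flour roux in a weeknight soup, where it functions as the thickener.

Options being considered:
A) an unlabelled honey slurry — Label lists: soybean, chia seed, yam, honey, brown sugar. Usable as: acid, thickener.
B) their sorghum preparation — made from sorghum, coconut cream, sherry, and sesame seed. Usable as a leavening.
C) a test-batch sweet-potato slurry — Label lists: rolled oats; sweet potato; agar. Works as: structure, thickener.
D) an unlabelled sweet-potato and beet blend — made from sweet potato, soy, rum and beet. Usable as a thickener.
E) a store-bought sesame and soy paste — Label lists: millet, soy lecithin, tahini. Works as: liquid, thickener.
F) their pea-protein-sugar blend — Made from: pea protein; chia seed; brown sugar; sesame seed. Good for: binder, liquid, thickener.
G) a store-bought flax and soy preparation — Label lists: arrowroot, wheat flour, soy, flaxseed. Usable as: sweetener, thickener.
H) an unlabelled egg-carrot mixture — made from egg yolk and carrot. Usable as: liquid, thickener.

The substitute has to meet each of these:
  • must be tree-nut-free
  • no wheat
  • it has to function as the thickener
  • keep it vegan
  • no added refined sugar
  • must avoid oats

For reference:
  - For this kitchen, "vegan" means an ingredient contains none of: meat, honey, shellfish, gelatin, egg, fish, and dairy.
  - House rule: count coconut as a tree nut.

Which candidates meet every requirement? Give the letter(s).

D, E

A: has honey, so not vegan; has brown sugar, so not no-added-sugar — reject
B: not usable as a thickener; has coconut cream, so not tree-nut-free — no
C: has rolled oats, so not oat-free — no
D: nothing on the exclusion list — OK
E: nothing on the exclusion list — OK
F: has brown sugar, so not no-added-sugar — reject
G: has wheat flour, so not wheat-free — out
H: has egg yolk, so not vegan — out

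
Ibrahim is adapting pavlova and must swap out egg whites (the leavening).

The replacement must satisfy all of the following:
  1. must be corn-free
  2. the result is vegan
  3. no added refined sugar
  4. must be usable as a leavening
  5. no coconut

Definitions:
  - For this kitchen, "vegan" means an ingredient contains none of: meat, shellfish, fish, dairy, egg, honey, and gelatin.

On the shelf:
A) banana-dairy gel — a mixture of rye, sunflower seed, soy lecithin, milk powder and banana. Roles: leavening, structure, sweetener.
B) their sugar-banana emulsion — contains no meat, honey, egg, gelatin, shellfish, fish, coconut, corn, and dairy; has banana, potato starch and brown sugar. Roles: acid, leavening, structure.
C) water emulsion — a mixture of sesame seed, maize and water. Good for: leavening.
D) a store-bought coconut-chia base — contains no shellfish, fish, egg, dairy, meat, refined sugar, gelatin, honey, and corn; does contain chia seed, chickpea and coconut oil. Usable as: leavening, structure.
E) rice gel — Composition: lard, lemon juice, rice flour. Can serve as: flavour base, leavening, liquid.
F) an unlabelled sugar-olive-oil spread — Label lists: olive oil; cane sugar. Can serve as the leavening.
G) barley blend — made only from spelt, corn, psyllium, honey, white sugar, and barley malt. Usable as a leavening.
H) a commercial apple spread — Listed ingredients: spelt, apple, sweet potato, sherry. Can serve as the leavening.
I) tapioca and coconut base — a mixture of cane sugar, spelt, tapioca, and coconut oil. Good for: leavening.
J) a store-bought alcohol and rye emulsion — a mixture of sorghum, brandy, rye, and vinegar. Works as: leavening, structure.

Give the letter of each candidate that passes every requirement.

A: has milk powder, so not vegan — reject
B: has brown sugar, so not no-added-sugar — reject
C: has maize, so not corn-free — out
D: has coconut oil, so not coconut-free — out
E: has lard, so not vegan — reject
F: has cane sugar, so not no-added-sugar — no
G: has honey, so not vegan; has white sugar, so not no-added-sugar (and 1 more) — no
H: vegan, no coconut — keep
I: has cane sugar, so not no-added-sugar; has coconut oil, so not coconut-free — out
J: all constraints satisfied — OK

H, J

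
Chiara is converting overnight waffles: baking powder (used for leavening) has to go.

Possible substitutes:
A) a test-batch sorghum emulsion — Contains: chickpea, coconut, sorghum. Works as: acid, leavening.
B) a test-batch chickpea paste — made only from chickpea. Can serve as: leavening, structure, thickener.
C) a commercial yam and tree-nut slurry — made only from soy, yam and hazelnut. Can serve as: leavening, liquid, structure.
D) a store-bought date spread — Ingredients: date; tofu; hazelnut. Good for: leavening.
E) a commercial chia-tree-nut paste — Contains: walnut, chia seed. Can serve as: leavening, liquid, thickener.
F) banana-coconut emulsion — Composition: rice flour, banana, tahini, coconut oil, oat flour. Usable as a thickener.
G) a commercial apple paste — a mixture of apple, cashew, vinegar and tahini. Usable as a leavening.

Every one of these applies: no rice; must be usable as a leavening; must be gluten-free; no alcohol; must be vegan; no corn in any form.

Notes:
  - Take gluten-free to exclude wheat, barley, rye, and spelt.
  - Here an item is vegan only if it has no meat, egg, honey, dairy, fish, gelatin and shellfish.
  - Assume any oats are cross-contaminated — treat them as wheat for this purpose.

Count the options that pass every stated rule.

6

A: every rule checks out — valid
B: works as a leavening, gluten-free, no corn — keep
C: no corn, gluten-free — OK
D: works as a leavening, no rice, no corn — keep
E: nothing on the exclusion list — OK
F: not usable as a leavening; has oat flour, so not gluten-free (and 1 more) — no
G: tahini and cashew etc. — none of it excluded — keep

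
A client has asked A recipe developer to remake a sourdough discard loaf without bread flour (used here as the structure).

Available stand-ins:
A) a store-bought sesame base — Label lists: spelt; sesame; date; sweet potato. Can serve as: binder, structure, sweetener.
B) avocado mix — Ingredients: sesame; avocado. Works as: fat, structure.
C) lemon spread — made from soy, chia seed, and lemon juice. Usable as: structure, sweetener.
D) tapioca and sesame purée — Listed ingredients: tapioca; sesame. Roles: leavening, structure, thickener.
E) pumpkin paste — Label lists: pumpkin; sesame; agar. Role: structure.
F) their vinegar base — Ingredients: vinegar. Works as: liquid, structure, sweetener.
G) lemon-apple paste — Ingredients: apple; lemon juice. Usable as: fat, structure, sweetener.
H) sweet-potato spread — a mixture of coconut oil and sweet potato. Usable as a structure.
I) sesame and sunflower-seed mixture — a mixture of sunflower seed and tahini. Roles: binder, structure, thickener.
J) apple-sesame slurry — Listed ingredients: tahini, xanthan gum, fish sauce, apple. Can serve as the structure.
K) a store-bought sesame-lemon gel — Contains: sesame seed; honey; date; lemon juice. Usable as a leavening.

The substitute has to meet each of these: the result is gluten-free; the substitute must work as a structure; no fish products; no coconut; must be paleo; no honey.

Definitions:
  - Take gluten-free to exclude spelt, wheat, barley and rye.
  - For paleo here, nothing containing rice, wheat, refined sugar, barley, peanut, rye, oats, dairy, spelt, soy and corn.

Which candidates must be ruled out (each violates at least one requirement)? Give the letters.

A: has spelt, so not gluten-free; has spelt, so not paleo — reject
B: no fish, gluten-free — valid
C: has soy, so not paleo — reject
D: works as a structure, no honey, no coconut — valid
E: works as a structure, paleo, no honey — keep
F: works as a structure, no honey, no fish — OK
G: no fish, gluten-free — OK
H: has coconut oil, so not coconut-free — no
I: only tahini and sunflower seed; none excluded — valid
J: has fish sauce, so not fish-free — reject
K: not usable as a structure; has honey, so not honey-free — out

A, C, H, J, K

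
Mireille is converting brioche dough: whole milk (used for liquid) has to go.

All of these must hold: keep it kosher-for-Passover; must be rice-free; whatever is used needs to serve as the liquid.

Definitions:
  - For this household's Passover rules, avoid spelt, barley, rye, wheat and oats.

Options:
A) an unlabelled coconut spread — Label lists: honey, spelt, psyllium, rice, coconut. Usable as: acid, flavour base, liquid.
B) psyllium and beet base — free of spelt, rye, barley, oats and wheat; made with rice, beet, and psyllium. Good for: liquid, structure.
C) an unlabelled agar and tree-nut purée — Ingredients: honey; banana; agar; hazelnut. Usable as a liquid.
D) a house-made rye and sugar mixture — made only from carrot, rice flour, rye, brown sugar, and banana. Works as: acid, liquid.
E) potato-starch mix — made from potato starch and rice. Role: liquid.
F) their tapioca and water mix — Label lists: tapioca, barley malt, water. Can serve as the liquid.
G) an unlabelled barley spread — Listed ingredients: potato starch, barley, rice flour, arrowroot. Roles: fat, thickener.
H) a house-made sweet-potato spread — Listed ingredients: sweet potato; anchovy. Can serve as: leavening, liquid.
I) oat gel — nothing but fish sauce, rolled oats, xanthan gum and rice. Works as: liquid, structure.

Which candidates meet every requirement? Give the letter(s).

C, H

A: has spelt, so not kosher-for-Passover; has rice, so not rice-free — reject
B: has rice, so not rice-free — no
C: kosher-for-Passover, no rice — valid
D: has rye, so not kosher-for-Passover; has rice flour, so not rice-free — no
E: has rice, so not rice-free — no
F: has barley malt, so not kosher-for-Passover — no
G: not usable as a liquid; has barley, so not kosher-for-Passover (and 1 more) — out
H: only anchovy and sweet potato; none excluded — OK
I: has rolled oats, so not kosher-for-Passover; has rice, so not rice-free — out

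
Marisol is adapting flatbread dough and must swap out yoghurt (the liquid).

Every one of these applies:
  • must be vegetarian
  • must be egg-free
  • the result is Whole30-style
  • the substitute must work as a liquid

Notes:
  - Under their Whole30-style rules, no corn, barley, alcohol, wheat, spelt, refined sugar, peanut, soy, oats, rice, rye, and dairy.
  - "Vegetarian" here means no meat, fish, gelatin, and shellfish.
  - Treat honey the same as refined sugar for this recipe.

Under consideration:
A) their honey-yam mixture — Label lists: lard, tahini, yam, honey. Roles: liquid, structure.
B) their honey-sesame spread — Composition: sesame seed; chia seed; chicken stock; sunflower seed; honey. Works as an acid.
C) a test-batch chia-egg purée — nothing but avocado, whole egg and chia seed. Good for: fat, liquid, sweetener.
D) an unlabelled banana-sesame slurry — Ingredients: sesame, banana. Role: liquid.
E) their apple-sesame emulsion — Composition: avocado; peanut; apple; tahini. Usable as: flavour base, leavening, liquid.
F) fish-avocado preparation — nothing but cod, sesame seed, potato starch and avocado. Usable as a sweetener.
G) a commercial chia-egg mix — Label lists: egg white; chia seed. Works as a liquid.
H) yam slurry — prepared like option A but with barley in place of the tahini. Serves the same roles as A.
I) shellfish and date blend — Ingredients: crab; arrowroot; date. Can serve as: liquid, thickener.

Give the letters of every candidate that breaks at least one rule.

A: has honey, so not Whole30-style; has lard, so not vegetarian — out
B: not usable as a liquid; has honey, so not Whole30-style (and 1 more) — no
C: has whole egg, so not egg-free — no
D: works as a liquid, vegetarian, Whole30-style — keep
E: has peanut, so not Whole30-style — out
F: not usable as a liquid; has cod, so not vegetarian — reject
G: has egg white, so not egg-free — out
H: has barley, so not Whole30-style; has lard, so not vegetarian — reject
I: has crab, so not vegetarian — reject

A, B, C, E, F, G, H, I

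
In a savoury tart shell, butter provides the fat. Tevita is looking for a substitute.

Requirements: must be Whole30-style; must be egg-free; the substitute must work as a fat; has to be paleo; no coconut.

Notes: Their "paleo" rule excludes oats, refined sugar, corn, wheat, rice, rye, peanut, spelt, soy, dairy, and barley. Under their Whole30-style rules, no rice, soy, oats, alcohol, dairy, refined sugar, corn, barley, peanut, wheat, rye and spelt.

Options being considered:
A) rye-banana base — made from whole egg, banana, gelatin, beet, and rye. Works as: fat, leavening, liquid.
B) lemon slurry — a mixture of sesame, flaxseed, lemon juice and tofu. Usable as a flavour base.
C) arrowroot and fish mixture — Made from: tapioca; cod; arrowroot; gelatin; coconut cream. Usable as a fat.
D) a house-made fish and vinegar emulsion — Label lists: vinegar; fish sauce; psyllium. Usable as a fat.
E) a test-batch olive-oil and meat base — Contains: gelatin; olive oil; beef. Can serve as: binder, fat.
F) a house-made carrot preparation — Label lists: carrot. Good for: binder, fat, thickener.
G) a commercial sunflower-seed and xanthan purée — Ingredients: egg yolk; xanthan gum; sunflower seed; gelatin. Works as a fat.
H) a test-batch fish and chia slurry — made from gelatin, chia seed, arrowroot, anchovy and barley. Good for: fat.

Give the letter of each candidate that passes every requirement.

D, E, F

A: has rye, so not paleo; has rye, so not Whole30-style (and 1 more) — no
B: not usable as a fat; has tofu, so not paleo (and 1 more) — no
C: has coconut cream, so not coconut-free — no
D: every rule checks out — OK
E: nothing on the exclusion list — OK
F: only carrot; none excluded — valid
G: has egg yolk, so not egg-free — reject
H: has barley, so not paleo; has barley, so not Whole30-style — no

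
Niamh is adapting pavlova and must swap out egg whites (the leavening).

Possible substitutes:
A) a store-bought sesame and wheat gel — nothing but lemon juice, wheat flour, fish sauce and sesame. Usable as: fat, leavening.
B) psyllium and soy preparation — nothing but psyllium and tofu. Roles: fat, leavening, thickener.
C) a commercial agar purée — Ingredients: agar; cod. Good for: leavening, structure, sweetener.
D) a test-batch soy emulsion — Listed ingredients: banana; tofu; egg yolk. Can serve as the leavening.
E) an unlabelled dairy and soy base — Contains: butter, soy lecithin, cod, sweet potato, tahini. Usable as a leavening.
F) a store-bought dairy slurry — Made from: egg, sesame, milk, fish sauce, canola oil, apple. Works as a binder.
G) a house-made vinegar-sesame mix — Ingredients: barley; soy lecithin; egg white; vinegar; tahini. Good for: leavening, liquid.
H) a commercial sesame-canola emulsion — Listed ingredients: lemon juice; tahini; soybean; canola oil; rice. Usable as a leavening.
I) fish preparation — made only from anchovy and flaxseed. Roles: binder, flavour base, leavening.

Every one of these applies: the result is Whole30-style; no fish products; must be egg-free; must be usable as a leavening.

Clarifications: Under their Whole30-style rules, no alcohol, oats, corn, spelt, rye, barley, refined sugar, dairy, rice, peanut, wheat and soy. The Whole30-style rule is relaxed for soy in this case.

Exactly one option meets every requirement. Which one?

A: has wheat flour, so not Whole30-style; has fish sauce, so not fish-free — no
B: soy is permitted under the Whole30-style carve-out; nothing else excluded — OK
C: has cod, so not fish-free — no
D: has egg yolk, so not egg-free — reject
E: has butter, so not Whole30-style; has cod, so not fish-free — no
F: not usable as a leavening; has milk, so not Whole30-style (and 2 more) — no
G: has barley, so not Whole30-style; has egg white, so not egg-free — reject
H: has rice, so not Whole30-style — reject
I: has anchovy, so not fish-free — reject

B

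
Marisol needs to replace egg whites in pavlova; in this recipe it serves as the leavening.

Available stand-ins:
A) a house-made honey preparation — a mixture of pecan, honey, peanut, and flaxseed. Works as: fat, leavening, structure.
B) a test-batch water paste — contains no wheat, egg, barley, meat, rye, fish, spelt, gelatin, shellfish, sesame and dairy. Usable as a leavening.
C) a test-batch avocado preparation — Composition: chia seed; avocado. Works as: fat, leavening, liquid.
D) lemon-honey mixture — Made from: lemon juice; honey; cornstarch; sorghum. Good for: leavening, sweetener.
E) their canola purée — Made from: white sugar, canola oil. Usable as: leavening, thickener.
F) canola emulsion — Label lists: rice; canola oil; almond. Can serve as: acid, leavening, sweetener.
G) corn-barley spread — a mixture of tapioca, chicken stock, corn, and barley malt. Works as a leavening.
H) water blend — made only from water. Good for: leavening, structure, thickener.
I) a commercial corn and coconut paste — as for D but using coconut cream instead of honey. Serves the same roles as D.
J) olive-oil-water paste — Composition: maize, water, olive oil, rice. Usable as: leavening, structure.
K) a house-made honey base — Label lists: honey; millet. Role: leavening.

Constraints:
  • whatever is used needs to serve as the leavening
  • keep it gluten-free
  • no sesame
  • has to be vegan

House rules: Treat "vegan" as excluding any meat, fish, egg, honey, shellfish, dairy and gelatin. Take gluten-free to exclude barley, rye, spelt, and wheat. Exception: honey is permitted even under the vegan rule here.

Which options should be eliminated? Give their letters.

A: honey is permitted under the vegan carve-out; nothing else excluded — keep
B: vegan, no sesame — valid
C: works as a leavening, vegan, gluten-free — valid
D: honey is permitted under the vegan carve-out; nothing else excluded — valid
E: vegan, gluten-free — keep
F: vegan, no sesame — valid
G: has chicken stock, so not vegan; has barley malt, so not gluten-free — no
H: vegan, gluten-free — keep
I: all constraints satisfied — OK
J: works as a leavening, no sesame, vegan — keep
K: honey is permitted under the vegan carve-out; nothing else excluded — valid

G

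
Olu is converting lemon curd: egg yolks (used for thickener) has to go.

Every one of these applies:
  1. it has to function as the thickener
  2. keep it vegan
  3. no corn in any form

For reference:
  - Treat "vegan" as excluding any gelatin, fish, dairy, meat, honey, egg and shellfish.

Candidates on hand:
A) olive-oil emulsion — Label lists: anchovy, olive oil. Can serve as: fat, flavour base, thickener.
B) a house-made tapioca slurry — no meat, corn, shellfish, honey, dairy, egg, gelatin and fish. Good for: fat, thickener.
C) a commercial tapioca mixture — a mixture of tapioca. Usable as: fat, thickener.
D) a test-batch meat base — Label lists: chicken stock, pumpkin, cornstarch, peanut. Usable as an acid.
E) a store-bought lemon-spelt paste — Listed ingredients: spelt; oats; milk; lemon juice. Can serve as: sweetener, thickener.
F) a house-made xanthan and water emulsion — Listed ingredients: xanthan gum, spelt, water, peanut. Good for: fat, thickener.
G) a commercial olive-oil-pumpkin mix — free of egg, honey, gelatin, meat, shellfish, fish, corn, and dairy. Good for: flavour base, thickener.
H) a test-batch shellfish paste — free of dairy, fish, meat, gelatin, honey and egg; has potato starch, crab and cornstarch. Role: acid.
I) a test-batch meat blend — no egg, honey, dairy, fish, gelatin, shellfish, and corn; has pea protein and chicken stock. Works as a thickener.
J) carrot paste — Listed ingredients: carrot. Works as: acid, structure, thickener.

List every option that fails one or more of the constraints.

A: has anchovy, so not vegan — out
B: nothing on the exclusion list — OK
C: only tapioca; none excluded — keep
D: not usable as a thickener; has chicken stock, so not vegan (and 1 more) — no
E: has milk, so not vegan — out
F: every rule checks out — valid
G: nothing on the exclusion list — OK
H: not usable as a thickener; has crab, so not vegan (and 1 more) — reject
I: has chicken stock, so not vegan — no
J: only carrot; none excluded — keep

A, D, E, H, I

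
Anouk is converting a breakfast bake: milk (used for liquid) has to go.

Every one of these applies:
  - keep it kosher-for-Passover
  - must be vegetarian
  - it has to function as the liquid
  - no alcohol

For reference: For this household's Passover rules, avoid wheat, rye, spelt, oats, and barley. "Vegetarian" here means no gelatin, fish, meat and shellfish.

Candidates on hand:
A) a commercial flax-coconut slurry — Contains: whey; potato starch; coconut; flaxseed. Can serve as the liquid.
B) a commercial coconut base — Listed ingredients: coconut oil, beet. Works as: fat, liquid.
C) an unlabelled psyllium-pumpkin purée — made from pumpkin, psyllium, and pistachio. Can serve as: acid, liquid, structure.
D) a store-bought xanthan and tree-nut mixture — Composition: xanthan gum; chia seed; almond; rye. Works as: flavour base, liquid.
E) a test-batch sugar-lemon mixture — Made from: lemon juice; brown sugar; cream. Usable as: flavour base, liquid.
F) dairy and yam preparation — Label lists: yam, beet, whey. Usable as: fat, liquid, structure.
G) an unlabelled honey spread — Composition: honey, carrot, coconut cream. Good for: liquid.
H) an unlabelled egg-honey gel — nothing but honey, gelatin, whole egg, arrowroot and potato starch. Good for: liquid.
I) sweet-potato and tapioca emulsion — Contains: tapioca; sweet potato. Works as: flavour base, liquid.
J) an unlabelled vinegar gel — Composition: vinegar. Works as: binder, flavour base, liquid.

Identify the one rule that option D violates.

usable as a liquid: satisfied
kosher-for-Passover: has rye — fails
vegetarian: satisfied
alcohol-free: satisfied

kosher-for-Passover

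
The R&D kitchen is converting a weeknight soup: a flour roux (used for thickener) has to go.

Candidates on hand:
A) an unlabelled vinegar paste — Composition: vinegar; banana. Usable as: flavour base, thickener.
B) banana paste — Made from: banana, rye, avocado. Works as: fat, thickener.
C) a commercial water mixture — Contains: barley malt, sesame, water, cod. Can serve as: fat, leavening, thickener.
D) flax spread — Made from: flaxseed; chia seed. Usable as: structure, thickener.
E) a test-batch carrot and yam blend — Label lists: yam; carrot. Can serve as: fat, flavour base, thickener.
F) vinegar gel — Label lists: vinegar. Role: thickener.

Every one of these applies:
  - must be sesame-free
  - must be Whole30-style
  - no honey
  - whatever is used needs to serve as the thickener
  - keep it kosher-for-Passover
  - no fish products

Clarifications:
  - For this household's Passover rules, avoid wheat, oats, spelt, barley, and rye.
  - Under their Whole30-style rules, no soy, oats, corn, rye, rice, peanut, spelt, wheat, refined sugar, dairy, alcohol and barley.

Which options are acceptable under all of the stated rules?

A: only vinegar and banana; none excluded — valid
B: has rye, so not kosher-for-Passover; has rye, so not Whole30-style — no
C: has barley malt, so not kosher-for-Passover; has barley malt, so not Whole30-style (and 2 more) — out
D: only flaxseed and chia seed; none excluded — valid
E: only carrot and yam; none excluded — keep
F: all constraints satisfied — OK

A, D, E, F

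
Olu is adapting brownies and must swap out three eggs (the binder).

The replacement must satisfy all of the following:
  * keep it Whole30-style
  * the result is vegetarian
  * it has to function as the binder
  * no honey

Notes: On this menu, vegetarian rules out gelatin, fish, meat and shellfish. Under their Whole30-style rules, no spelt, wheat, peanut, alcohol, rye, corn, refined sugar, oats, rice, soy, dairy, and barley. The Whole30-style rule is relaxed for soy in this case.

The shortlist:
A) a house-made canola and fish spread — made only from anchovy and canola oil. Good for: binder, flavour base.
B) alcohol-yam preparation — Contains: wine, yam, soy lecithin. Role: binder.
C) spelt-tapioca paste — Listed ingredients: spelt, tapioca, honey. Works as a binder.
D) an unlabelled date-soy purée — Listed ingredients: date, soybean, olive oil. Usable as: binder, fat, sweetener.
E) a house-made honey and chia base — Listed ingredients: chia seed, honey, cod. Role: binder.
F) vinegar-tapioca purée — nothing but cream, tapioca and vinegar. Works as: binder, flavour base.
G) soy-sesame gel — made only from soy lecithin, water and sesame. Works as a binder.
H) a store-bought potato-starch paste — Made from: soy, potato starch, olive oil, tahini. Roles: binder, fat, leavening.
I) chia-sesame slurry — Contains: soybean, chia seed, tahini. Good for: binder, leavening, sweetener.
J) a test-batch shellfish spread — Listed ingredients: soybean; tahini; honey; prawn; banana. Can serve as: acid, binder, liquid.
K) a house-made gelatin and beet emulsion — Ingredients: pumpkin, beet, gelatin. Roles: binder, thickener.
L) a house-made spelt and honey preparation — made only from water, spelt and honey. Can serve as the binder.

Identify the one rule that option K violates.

vegetarian

usable as a binder: satisfied
vegetarian: has gelatin — fails
Whole30-style: satisfied
honey-free: satisfied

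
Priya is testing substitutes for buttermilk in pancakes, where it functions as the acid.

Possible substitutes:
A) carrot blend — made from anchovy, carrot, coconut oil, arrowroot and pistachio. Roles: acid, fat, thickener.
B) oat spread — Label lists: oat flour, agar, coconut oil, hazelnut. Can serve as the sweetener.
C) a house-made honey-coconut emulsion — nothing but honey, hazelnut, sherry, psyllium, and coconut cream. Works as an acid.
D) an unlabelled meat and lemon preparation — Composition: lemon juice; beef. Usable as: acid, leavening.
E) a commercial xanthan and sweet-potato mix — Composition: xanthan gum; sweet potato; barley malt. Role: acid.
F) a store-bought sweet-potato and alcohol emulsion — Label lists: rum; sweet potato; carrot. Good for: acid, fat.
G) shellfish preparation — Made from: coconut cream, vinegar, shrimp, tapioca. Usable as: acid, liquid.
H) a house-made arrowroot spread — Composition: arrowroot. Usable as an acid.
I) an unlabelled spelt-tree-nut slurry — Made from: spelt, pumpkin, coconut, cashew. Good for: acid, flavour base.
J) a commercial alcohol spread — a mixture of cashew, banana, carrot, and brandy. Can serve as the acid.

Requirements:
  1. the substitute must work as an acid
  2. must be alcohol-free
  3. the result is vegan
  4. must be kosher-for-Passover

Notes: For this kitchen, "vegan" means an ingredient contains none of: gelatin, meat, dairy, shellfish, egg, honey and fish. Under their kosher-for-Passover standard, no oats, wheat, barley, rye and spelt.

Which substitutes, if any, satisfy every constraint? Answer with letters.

H

A: has anchovy, so not vegan — reject
B: not usable as an acid; has oat flour, so not kosher-for-Passover — out
C: has honey, so not vegan; has sherry, so not alcohol-free — out
D: has beef, so not vegan — reject
E: has barley malt, so not kosher-for-Passover — out
F: has rum, so not alcohol-free — out
G: has shrimp, so not vegan — reject
H: only arrowroot; none excluded — OK
I: has spelt, so not kosher-for-Passover — out
J: has brandy, so not alcohol-free — no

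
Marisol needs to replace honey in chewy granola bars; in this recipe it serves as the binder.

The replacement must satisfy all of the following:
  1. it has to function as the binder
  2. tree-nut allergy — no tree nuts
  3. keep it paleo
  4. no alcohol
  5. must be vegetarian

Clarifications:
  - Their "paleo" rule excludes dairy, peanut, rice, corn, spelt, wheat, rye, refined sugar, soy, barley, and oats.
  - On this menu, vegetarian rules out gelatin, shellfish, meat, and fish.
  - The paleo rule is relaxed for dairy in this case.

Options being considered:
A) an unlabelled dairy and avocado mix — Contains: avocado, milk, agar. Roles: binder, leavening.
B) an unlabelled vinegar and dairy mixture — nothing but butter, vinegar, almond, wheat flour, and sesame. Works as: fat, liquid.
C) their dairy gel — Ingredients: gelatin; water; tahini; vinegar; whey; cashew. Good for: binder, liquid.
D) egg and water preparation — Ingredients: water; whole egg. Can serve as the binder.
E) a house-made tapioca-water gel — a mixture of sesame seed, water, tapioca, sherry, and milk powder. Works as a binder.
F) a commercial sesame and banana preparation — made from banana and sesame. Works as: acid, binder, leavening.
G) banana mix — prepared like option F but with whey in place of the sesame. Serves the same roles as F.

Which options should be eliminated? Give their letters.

B, C, E

A: dairy is permitted under the paleo carve-out; nothing else excluded — keep
B: not usable as a binder; has wheat flour, so not paleo (and 1 more) — out
C: has gelatin, so not vegetarian; has cashew, so not tree-nut-free — out
D: all constraints satisfied — keep
E: has sherry, so not alcohol-free — out
F: all constraints satisfied — OK
G: dairy is permitted under the paleo carve-out; nothing else excluded — keep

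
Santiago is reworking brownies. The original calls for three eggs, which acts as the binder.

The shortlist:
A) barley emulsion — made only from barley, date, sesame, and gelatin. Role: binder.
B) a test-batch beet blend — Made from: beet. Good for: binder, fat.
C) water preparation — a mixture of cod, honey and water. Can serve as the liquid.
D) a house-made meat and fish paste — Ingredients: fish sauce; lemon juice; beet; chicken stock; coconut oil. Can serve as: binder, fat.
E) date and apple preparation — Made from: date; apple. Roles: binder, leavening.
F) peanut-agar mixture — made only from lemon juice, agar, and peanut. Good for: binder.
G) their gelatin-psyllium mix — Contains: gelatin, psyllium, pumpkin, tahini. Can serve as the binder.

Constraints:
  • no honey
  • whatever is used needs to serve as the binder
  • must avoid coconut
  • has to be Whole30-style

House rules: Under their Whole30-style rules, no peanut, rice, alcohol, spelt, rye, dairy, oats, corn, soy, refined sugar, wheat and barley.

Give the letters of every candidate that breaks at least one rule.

A: has barley, so not Whole30-style — no
B: all constraints satisfied — valid
C: not usable as a binder; has honey, so not honey-free — out
D: has coconut oil, so not coconut-free — out
E: only date and apple; none excluded — valid
F: has peanut, so not Whole30-style — out
G: no honey, Whole30-style — OK

A, C, D, F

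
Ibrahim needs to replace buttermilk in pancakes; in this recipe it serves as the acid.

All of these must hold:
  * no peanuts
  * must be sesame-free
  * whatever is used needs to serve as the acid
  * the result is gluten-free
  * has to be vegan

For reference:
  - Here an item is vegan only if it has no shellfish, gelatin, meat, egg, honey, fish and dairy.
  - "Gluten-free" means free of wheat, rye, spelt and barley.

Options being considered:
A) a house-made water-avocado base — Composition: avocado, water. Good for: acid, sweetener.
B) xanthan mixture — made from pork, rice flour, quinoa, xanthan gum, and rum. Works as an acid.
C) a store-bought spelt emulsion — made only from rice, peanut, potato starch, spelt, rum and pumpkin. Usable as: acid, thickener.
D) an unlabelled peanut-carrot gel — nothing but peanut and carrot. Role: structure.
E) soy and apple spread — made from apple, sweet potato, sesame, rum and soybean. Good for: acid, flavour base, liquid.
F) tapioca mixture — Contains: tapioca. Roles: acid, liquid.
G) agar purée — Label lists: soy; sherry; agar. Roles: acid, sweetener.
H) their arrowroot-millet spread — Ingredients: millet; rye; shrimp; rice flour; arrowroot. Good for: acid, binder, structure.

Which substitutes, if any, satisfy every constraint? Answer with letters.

A: works as an acid, vegan, no sesame — valid
B: has pork, so not vegan — no
C: has spelt, so not gluten-free; has peanut, so not peanut-free — no
D: not usable as an acid; has peanut, so not peanut-free — reject
E: has sesame, so not sesame-free — no
F: only tapioca; none excluded — keep
G: only sherry, soy and agar; none excluded — OK
H: has shrimp, so not vegan; has rye, so not gluten-free — reject

A, F, G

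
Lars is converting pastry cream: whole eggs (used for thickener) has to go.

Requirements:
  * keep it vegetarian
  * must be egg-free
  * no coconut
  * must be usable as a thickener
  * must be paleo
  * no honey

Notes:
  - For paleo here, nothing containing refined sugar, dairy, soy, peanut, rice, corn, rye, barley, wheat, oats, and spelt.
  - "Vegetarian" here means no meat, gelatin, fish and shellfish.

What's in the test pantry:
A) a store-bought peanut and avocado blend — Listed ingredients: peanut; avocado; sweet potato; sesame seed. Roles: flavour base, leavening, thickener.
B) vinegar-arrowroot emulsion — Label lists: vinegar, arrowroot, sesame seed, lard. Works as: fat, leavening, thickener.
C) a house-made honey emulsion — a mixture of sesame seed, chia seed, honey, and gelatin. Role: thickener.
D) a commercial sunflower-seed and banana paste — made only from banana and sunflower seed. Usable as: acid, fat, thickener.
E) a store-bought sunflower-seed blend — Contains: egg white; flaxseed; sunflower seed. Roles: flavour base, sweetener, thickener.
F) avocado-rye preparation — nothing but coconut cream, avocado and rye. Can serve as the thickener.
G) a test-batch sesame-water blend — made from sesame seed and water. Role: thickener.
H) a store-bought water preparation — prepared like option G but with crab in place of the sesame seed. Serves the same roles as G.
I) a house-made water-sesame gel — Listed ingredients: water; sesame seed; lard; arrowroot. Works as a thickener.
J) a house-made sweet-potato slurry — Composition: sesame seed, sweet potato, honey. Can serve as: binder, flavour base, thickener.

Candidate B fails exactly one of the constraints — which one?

usable as a thickener: satisfied
paleo: satisfied
vegetarian: has lard — fails
honey-free: satisfied
egg-free: satisfied
coconut-free: satisfied

vegetarian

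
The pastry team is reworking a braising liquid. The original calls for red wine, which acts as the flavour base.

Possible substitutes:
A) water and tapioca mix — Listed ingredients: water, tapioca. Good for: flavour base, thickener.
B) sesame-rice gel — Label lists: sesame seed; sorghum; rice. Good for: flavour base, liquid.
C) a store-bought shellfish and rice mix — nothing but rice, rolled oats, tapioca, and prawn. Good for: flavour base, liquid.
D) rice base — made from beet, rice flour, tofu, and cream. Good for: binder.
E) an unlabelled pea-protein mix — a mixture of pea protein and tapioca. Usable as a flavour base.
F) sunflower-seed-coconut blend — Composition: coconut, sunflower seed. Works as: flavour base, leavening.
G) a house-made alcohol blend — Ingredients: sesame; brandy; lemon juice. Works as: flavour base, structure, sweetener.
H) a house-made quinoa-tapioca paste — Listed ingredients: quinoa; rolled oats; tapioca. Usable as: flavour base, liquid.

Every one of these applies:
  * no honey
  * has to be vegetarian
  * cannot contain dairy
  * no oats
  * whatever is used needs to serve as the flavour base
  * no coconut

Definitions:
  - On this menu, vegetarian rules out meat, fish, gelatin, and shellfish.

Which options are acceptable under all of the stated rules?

A, B, E, G

A: nothing on the exclusion list — valid
B: only rice, sesame seed, and sorghum; none excluded — OK
C: has prawn, so not vegetarian; has rolled oats, so not oat-free — out
D: not usable as a flavour base; has cream, so not dairy-free — reject
E: only tapioca and pea protein; none excluded — OK
F: has coconut, so not coconut-free — reject
G: only brandy, sesame, and lemon juice; none excluded — keep
H: has rolled oats, so not oat-free — no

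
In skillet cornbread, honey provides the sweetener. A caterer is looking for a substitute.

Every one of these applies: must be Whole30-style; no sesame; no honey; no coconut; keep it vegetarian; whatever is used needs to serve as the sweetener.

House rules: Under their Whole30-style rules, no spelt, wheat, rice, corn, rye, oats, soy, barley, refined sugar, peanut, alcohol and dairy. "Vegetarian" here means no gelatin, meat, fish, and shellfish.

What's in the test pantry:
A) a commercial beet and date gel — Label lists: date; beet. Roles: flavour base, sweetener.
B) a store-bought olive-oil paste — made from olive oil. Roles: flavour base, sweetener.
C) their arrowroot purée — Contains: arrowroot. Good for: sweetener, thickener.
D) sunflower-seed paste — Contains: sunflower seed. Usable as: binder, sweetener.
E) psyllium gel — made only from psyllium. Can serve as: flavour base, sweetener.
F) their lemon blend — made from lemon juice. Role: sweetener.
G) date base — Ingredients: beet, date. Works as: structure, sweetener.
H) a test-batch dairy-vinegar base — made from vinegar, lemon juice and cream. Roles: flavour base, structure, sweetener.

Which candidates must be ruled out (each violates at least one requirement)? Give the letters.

A: nothing on the exclusion list — OK
B: only olive oil; none excluded — keep
C: all constraints satisfied — keep
D: only sunflower seed; none excluded — keep
E: only psyllium; none excluded — valid
F: all constraints satisfied — keep
G: only beet and date; none excluded — OK
H: has cream, so not Whole30-style — no

H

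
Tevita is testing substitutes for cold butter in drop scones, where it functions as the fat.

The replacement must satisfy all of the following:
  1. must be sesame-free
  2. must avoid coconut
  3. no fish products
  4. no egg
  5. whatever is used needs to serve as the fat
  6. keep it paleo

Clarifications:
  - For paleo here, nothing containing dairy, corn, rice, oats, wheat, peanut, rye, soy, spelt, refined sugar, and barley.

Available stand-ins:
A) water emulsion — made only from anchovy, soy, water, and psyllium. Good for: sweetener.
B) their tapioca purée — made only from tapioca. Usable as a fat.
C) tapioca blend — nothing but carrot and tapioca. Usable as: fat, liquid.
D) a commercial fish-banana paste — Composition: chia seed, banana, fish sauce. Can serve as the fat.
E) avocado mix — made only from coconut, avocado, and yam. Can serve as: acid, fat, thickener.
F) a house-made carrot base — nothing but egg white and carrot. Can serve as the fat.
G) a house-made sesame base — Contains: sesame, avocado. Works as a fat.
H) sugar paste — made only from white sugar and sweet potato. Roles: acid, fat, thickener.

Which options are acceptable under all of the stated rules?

B, C

A: not usable as a fat; has soy, so not paleo (and 1 more) — out
B: only tapioca; none excluded — OK
C: works as a fat, no fish, no sesame — valid
D: has fish sauce, so not fish-free — reject
E: has coconut, so not coconut-free — no
F: has egg white, so not egg-free — out
G: has sesame, so not sesame-free — out
H: has white sugar, so not paleo — reject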